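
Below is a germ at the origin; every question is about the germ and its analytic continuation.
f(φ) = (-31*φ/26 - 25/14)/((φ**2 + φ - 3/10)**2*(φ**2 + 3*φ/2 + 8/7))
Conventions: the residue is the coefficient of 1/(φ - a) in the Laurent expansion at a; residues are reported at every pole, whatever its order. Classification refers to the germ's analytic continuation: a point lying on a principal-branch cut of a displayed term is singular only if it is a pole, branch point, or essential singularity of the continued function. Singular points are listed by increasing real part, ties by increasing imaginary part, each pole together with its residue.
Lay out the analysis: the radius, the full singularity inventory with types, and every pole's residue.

Radius of convergence at 0: -1/2 + (1/10)*sqrt(55).
At -1/2 - (1/10)*sqrt(55): a pole of order 2; residue 1251950/17631601 - (333657400/2133423721)*sqrt(55).
At (-3/4) - ((1/28)*sqrt(455))*i: a pole of order 1; residue (-1251950/17631601) - ((6941130/229210813)*sqrt(455))*i.
At (-3/4) + ((1/28)*sqrt(455))*i: a pole of order 1; residue (-1251950/17631601) + ((6941130/229210813)*sqrt(455))*i.
At -1/2 + (1/10)*sqrt(55): a pole of order 2; residue 1251950/17631601 + (333657400/2133423721)*sqrt(55).

Denominator factor (φ**2 + 3*φ/2 + 8/7): discriminant -65/28, complex-conjugate roots (-3/4) + ((1/28)*sqrt(455))*i and (-3/4) - ((1/28)*sqrt(455))*i; poles of order 1, moduli (2/7)*sqrt(14) and (2/7)*sqrt(14).
Denominator factor (φ**2 + φ - 3/10)^2: discriminant 11/5, real irrational roots -1/2 + (1/10)*sqrt(55) and -1/2 - (1/10)*sqrt(55); poles of order 2, moduli -1/2 + (1/10)*sqrt(55) and 1/2 + (1/10)*sqrt(55).
The radius of convergence is the smallest modulus among the singular points: -1/2 + (1/10)*sqrt(55).
The factor φ**2 + φ - 3/10 splits as (φ - a)(φ - a') with a = -1/2 - (1/10)*sqrt(55), a' = -1/2 + (1/10)*sqrt(55). At the order-2 pole a set g(φ) = (φ - a)^2*f(φ) = [(-31*φ/26 - 25/14)/(φ**2 + 3*φ/2 + 8/7)] / (φ - a')^2.
Order-2 pole: residue = g'(a); g'(-1/2 - (1/10)*sqrt(55)) = 1251950/17631601 - (333657400/2133423721)*sqrt(55), so the residue is 1251950/17631601 - (333657400/2133423721)*sqrt(55).
The factor φ**2 + 3*φ/2 + 8/7 splits as (φ - a)(φ - a') with a = (-3/4) - ((1/28)*sqrt(455))*i, a' = (-3/4) + ((1/28)*sqrt(455))*i. At the order-1 pole a set g(φ) = (φ - a)*f(φ) = [(-31*φ/26 - 25/14)/(φ**2 + φ - 3/10)**2] / (φ - a').
Simple pole: residue = g(a) at a = (-3/4) - ((1/28)*sqrt(455))*i, which is (-1251950/17631601) - ((6941130/229210813)*sqrt(455))*i.
The factor φ**2 + 3*φ/2 + 8/7 splits as (φ - a)(φ - a') with a = (-3/4) + ((1/28)*sqrt(455))*i, a' = (-3/4) - ((1/28)*sqrt(455))*i. At the order-1 pole a set g(φ) = (φ - a)*f(φ) = [(-31*φ/26 - 25/14)/(φ**2 + φ - 3/10)**2] / (φ - a').
Simple pole: residue = g(a) at a = (-3/4) + ((1/28)*sqrt(455))*i, which is (-1251950/17631601) + ((6941130/229210813)*sqrt(455))*i.
The factor φ**2 + φ - 3/10 splits as (φ - a)(φ - a') with a = -1/2 + (1/10)*sqrt(55), a' = -1/2 - (1/10)*sqrt(55). At the order-2 pole a set g(φ) = (φ - a)^2*f(φ) = [(-31*φ/26 - 25/14)/(φ**2 + 3*φ/2 + 8/7)] / (φ - a')^2.
Order-2 pole: residue = g'(a); g'(-1/2 + (1/10)*sqrt(55)) = 1251950/17631601 + (333657400/2133423721)*sqrt(55), so the residue is 1251950/17631601 + (333657400/2133423721)*sqrt(55).
List the singular points by increasing real part (a conjugate pair: the negative imaginary part first).


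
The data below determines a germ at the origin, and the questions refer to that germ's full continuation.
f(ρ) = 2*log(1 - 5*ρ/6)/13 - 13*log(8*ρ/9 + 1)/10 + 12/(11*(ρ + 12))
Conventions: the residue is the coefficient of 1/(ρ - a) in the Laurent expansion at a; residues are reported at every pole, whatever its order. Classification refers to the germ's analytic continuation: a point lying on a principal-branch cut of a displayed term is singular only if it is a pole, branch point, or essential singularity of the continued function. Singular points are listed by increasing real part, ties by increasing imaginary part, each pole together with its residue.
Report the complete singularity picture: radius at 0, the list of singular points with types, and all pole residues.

Radius of convergence at 0: 9/8.
At -12: a pole of order 1; residue 12/11.
At -9/8: a logarithmic branch point.
At 6/5: a logarithmic branch point.

Denominator factor (ρ + 12): pole of order 1 at -12, modulus 12.
Branch term (2/13)*log(1 - ρ/(6/5)): its argument vanishes at ρ = 6/5, a logarithmic branch point, modulus 6/5.
Branch term (-13/10)*log(1 - ρ/(-9/8)): its argument vanishes at ρ = -9/8, a logarithmic branch point, modulus 9/8.
The radius of convergence is the smallest modulus among the singular points: 9/8.
The branch terms are analytic at -12 and contribute nothing to the residue; only the rational part matters.
At the order-1 pole -12 set g(ρ) = (ρ - (-12))*(rational part) = 12/11.
Simple pole: residue = g(a) at a = -12, which is 12/11.
List the singular points by increasing real part (a conjugate pair: the negative imaginary part first).


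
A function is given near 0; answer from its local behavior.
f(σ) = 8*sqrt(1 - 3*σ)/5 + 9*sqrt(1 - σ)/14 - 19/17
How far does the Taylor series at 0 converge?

Branch term (8/5)*sqrt(1 - σ/(1/3)): its argument vanishes at σ = 1/3, a square-root branch point, modulus 1/3.
Branch term (9/14)*sqrt(1 - σ/(1)): its argument vanishes at σ = 1, a square-root branch point, modulus 1.
The radius of convergence is the smallest modulus among the singular points: 1/3.

The radius of convergence is 1/3.


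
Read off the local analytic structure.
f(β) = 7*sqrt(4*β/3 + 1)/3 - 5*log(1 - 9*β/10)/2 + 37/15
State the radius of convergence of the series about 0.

Branch term (-5/2)*log(1 - β/(10/9)): its argument vanishes at β = 10/9, a logarithmic branch point, modulus 10/9.
Branch term (7/3)*sqrt(1 - β/(-3/4)): its argument vanishes at β = -3/4, a square-root branch point, modulus 3/4.
The radius of convergence is the smallest modulus among the singular points: 3/4.

The radius of convergence is 3/4.


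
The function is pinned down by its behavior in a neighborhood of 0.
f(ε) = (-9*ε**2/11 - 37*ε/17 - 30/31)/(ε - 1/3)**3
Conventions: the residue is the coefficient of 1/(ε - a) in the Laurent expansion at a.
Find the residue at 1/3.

The residue is -9/11.

At the order-3 pole 1/3 set g(ε) = (ε - (1/3))^3*f(ε) = -9*ε**2/11 - 37*ε/17 - 30/31.
Order-3 pole: residue = g''(a)/2; g''(1/3) = -18/11, so the residue is -9/11.


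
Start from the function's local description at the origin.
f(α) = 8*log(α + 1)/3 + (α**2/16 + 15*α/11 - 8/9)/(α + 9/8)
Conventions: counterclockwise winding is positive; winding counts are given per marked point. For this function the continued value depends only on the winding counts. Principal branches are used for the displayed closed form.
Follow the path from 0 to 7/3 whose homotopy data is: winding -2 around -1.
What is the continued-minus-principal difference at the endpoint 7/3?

Continued minus principal equals -(32/3)*pi*i.

The rational part is single-valued and drops out of the difference; each branch term changes only by its own monodromy.
(8/3)*log(1 - α/(-1)): each positive loop around -1 adds 2*pi*i to the log, so winding -2 contributes (8/3)*(-2)*2*pi*i = -(32/3)*pi*i.
Summing the contributions at α = 7/3 gives -(32/3)*pi*i.


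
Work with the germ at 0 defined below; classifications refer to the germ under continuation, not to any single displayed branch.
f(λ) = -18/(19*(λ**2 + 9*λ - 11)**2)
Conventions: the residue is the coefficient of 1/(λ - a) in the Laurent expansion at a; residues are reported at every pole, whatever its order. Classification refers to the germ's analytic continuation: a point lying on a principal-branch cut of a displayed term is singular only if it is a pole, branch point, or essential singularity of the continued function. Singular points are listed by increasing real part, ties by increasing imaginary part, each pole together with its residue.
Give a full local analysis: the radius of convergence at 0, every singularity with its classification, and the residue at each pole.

Denominator factor (λ**2 + 9*λ - 11)^2: discriminant 125, real irrational roots -9/2 + (5/2)*sqrt(5) and -9/2 - (5/2)*sqrt(5); poles of order 2, moduli -9/2 + (5/2)*sqrt(5) and 9/2 + (5/2)*sqrt(5).
The radius of convergence is the smallest modulus among the singular points: -9/2 + (5/2)*sqrt(5).
The factor λ**2 + 9*λ - 11 splits as (λ - a)(λ - a') with a = -9/2 - (5/2)*sqrt(5), a' = -9/2 + (5/2)*sqrt(5). At the order-2 pole a set g(λ) = (λ - a)^2*f(λ) = [-18/19] / (λ - a')^2.
Order-2 pole: residue = g'(a); g'(-9/2 - (5/2)*sqrt(5)) = -(36/59375)*sqrt(5), so the residue is -(36/59375)*sqrt(5).
The factor λ**2 + 9*λ - 11 splits as (λ - a)(λ - a') with a = -9/2 + (5/2)*sqrt(5), a' = -9/2 - (5/2)*sqrt(5). At the order-2 pole a set g(λ) = (λ - a)^2*f(λ) = [-18/19] / (λ - a')^2.
Order-2 pole: residue = g'(a); g'(-9/2 + (5/2)*sqrt(5)) = (36/59375)*sqrt(5), so the residue is (36/59375)*sqrt(5).
List the singular points by increasing real part (a conjugate pair: the negative imaginary part first).

Radius of convergence at 0: -9/2 + (5/2)*sqrt(5).
At -9/2 - (5/2)*sqrt(5): a pole of order 2; residue -(36/59375)*sqrt(5).
At -9/2 + (5/2)*sqrt(5): a pole of order 2; residue (36/59375)*sqrt(5).


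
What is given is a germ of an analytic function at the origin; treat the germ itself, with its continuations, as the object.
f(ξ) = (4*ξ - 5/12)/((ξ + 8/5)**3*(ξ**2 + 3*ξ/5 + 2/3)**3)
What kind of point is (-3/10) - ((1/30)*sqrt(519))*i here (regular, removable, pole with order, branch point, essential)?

The point is a pole of order 3.

The denominator factor ξ**2 + 3*ξ/5 + 2/3 vanishes at (-3/10) - ((1/30)*sqrt(519))*i and appears to the power 3; the numerator there equals (-97/60) - ((2/15)*sqrt(519))*i, nonzero, and no other factor vanishes.
Hence a pole whose order is the multiplicity, 3.


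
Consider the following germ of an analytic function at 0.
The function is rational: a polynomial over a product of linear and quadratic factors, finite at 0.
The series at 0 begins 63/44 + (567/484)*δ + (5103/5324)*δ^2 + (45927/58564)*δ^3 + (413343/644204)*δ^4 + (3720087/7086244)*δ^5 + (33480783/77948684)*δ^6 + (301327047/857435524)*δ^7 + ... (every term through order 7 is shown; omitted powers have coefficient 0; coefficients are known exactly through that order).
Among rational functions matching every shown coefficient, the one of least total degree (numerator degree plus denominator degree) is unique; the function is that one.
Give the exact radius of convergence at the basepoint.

No rational of total degree below 1 reproduces all 8 coefficients; solving the [0/1] Pade equations on them gives f(δ) = -7/(4*(δ - 11/9)), whose expansion matches every shown term.
Denominator factor (δ - 11/9): pole of order 1 at 11/9, modulus 11/9.
The radius of convergence is the smallest modulus among the singular points: 11/9.

The radius of convergence is 11/9.


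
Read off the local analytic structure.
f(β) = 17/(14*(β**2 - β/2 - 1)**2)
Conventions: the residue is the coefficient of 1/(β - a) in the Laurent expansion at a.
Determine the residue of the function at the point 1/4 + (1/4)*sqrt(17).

The residue is -(8/119)*sqrt(17).

The factor β**2 - β/2 - 1 splits as (β - a)(β - a') with a = 1/4 + (1/4)*sqrt(17), a' = 1/4 - (1/4)*sqrt(17). At the order-2 pole a set g(β) = (β - a)^2*f(β) = [17/14] / (β - a')^2.
Order-2 pole: residue = g'(a); g'(1/4 + (1/4)*sqrt(17)) = -(8/119)*sqrt(17), so the residue is -(8/119)*sqrt(17).


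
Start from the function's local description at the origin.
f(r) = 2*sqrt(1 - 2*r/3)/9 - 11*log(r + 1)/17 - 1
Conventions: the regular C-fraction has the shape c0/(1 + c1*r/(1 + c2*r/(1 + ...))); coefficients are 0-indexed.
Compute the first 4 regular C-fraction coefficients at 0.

Taylor coefficients (expand at 0): a_0 = -7/9, a_1 = -331/459, a_2 = 857/2754, a_3 = -908/4131.
c0 = a_0 = -7/9. Peel one level at a time: if S = 1 + c*r/S' with S'(0) = 1, then c is the r-coefficient of S and S' = c*r/(S - 1).
S_1 = c0/f = 1 + (-331/357)*r + (107035/84966)*r^2 + ...; c1 = -331/357.
S_2 = c1*r/(S_1 - 1) = 1 + (107035/78778)*r + (-467743/3944196)*r^2 + ...; c2 = 107035/78778.
S_3 = c2*r/(S_2 - 1) = 1 + (55661417/637714530)*r + ...; c3 = 55661417/637714530.

The regular C-fraction coefficients are [-7/9, -331/357, 107035/78778, 55661417/637714530].


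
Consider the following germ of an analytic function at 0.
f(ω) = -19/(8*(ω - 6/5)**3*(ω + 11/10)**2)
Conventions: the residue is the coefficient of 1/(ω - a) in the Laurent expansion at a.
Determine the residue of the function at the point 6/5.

At the order-3 pole 6/5 set g(ω) = (ω - (6/5))^3*f(ω) = -19/(8*(ω + 11/10)**2).
Order-3 pole: residue = g''(a)/2; g''(6/5) = -142500/279841, so the residue is -71250/279841.

The residue is -71250/279841.


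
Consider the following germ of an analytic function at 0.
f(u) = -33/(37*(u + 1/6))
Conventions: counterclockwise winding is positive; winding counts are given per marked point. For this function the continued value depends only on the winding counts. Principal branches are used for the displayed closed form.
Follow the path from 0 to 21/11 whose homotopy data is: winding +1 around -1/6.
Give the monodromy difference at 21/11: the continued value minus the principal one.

The function is rational, hence single-valued: continuing it around any pole returns the same value, so the difference is 0.

Continued minus principal equals 0.


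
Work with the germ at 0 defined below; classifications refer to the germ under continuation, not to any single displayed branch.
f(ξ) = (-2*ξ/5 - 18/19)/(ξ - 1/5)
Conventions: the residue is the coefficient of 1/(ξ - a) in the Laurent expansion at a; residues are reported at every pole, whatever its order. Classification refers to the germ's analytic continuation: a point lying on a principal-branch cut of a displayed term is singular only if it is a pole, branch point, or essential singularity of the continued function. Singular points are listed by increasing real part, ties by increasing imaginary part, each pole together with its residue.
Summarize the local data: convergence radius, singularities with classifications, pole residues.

Denominator factor (ξ - 1/5): pole of order 1 at 1/5, modulus 1/5.
The radius of convergence is the smallest modulus among the singular points: 1/5.
At the order-1 pole 1/5 set g(ξ) = (ξ - (1/5))*f(ξ) = -2*ξ/5 - 18/19.
Simple pole: residue = g(a) at a = 1/5, which is -488/475.

Radius of convergence at 0: 1/5.
At 1/5: a pole of order 1; residue -488/475.


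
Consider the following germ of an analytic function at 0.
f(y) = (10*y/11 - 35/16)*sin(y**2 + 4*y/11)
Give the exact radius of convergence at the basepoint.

The factor sin(y**2 + 4*y/11) is entire and contributes no finite singular point.
The polynomial part has no poles.
No finite singular points: the Taylor series at 0 converges everywhere.

The radius of convergence is infinite.


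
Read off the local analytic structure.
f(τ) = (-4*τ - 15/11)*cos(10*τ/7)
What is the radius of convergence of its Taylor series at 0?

The factor cos(10*τ/7) is entire and contributes no finite singular point.
The polynomial part has no poles.
No finite singular points: the Taylor series at 0 converges everywhere.

The radius of convergence is infinite.


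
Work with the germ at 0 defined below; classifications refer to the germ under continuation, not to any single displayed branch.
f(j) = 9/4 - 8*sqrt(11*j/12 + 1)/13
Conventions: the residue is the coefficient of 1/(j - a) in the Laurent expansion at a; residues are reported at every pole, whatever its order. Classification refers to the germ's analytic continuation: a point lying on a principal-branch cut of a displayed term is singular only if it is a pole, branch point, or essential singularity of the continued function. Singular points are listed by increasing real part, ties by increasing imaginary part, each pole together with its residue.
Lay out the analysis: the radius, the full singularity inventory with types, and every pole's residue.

Radius of convergence at 0: 12/11.
At -12/11: an algebraic (square-root) branch point.

Branch term (-8/13)*sqrt(1 - j/(-12/11)): its argument vanishes at j = -12/11, a square-root branch point, modulus 12/11.
The radius of convergence is the smallest modulus among the singular points: 12/11.


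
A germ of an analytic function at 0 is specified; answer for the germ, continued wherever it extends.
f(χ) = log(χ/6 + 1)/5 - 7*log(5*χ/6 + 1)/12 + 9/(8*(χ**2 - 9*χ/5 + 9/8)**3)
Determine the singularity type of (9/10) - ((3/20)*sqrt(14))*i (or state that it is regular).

The point is a pole of order 3.

The denominator factor χ**2 - 9*χ/5 + 9/8 vanishes at (9/10) - ((3/20)*sqrt(14))*i and appears to the power 3; the numerator there equals 9/8, nonzero, and no other factor vanishes.
The branch terms are analytic at this point.
Hence a pole whose order is the multiplicity, 3.


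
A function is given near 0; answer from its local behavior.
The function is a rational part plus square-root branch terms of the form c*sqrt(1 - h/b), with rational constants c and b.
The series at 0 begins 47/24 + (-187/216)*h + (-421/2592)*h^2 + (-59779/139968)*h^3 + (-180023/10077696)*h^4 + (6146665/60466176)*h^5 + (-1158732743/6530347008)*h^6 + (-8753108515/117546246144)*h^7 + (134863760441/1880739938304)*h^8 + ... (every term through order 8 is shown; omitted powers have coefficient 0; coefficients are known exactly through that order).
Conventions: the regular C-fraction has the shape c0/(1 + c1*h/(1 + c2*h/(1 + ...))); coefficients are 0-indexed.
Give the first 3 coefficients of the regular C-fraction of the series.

Taylor coefficients (read off): a_0 = 47/24, a_1 = -187/216, a_2 = -421/2592.
c0 = a_0 = 47/24. Peel one level at a time: if S = 1 + c*h/S' with S'(0) = 1, then c is the h-coefficient of S and S' = c*h/(S - 1).
S_1 = c0/f = 1 + (187/423)*h + (199237/715716)*h^2 + ...; c1 = 187/423.
S_2 = c1*h/(S_1 - 1) = 1 + (-199237/316404)*h + ...; c2 = -199237/316404.

The regular C-fraction coefficients are [47/24, 187/423, -199237/316404].


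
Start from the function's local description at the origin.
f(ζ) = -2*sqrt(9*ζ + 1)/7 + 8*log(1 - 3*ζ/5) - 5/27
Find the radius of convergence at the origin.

The radius of convergence is 1/9.

Branch term (8)*log(1 - ζ/(5/3)): its argument vanishes at ζ = 5/3, a logarithmic branch point, modulus 5/3.
Branch term (-2/7)*sqrt(1 - ζ/(-1/9)): its argument vanishes at ζ = -1/9, a square-root branch point, modulus 1/9.
The radius of convergence is the smallest modulus among the singular points: 1/9.


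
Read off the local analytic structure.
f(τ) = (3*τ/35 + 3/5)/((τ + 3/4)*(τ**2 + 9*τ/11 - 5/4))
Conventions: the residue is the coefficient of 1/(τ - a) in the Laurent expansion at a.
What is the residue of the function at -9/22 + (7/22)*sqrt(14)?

The factor τ**2 + 9*τ/11 - 5/4 splits as (τ - a)(τ - a') with a = -9/22 + (7/22)*sqrt(14), a' = -9/22 - (7/22)*sqrt(14). At the order-1 pole a set g(τ) = (τ - a)*f(τ) = [(3*τ/35 + 3/5)/(τ + 3/4)] / (τ - a').
Simple pole: residue = g(a) at a = -9/22 + (7/22)*sqrt(14), which is 330/1603 - (2409/392735)*sqrt(14).

The residue is 330/1603 - (2409/392735)*sqrt(14).


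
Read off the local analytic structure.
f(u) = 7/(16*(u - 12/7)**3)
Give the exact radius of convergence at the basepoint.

The radius of convergence is 12/7.

Denominator factor (u - 12/7)^3: pole of order 3 at 12/7, modulus 12/7.
The radius of convergence is the smallest modulus among the singular points: 12/7.


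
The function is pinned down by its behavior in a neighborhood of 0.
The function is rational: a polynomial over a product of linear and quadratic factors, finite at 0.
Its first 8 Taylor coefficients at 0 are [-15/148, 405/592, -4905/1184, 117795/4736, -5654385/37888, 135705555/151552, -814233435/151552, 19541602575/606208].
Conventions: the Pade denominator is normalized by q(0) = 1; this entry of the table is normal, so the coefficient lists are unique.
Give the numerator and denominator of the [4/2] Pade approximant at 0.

Taylor coefficients needed (read off): a_0 = -15/148, a_1 = 405/592, a_2 = -4905/1184, a_3 = 117795/4736, a_4 = -5654385/37888, a_5 = 135705555/151552, a_6 = -814233435/151552.
Write the denominator as Q(d) = 1 + q1*d + q2*d^2. Requiring Q*f - P = O(d^7) with deg P <= 4 kills the coefficients of d^5..d^6 in Q*f:
  d^5: a_5 + q1*a_4 + q2*a_3 = 0, i.e. 135705555/151552 + (-5654385/37888)*q1 + (117795/4736)*q2 = 0.
  d^6: a_6 + q1*a_5 + q2*a_4 = 0, i.e. -814233435/151552 + (135705555/151552)*q1 + (-5654385/37888)*q2 = 0.
Solving this linear system: q1 = 135265787/21298236, q2 = 59810975/28397648.
The numerator is Q*f truncated at degree 4: P0 = a_0 = -15/148; P1 = a_1 + q1*a_0 = 21243265/525356488; P2 = a_2 + q1*a_1 + q2*a_0 = -23795655/2101425952; P3 = a_3 + q1*a_2 + q2*a_1 = 41939655/16811407616; P4 = a_4 + q1*a_3 + q2*a_2 = -25592045/67245630464.

The Pade approximant has numerator coefficients [-15/148, 21243265/525356488, -23795655/2101425952, 41939655/16811407616, -25592045/67245630464]; denominator coefficients [1, 135265787/21298236, 59810975/28397648].


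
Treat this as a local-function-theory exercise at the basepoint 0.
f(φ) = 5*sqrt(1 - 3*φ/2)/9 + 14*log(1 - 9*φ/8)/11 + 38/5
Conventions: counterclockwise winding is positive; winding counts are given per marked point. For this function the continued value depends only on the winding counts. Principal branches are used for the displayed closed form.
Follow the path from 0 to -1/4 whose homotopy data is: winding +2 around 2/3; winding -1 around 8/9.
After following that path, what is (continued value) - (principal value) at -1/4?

The rational part is single-valued and drops out of the difference; each branch term changes only by its own monodromy.
(5/9)*sqrt(1 - φ/(2/3)): winding +2 is even, the square root returns to the same sheet, contribution 0.
(14/11)*log(1 - φ/(8/9)): each positive loop around 8/9 adds 2*pi*i to the log, so winding -1 contributes (14/11)*(-1)*2*pi*i = -(28/11)*pi*i.
Summing the contributions at φ = -1/4 gives -(28/11)*pi*i.

Continued minus principal equals -(28/11)*pi*i.


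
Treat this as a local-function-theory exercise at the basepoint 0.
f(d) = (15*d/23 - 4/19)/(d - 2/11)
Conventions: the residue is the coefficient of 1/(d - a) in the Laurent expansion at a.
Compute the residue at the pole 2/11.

The residue is -442/4807.

At the order-1 pole 2/11 set g(d) = (d - (2/11))*f(d) = 15*d/23 - 4/19.
Simple pole: residue = g(a) at a = 2/11, which is -442/4807.


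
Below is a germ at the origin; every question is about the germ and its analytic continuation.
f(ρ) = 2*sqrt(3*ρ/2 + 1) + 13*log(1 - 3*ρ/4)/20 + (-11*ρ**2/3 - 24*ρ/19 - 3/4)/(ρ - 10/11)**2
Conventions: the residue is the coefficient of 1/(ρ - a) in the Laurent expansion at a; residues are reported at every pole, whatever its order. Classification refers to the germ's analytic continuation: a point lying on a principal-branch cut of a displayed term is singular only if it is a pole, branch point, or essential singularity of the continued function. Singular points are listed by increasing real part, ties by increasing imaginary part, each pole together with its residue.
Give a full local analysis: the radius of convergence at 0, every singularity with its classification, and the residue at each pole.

Denominator factor (ρ - 10/11)^2: pole of order 2 at 10/11, modulus 10/11.
Branch term (2)*sqrt(1 - ρ/(-2/3)): its argument vanishes at ρ = -2/3, a square-root branch point, modulus 2/3.
Branch term (13/20)*log(1 - ρ/(4/3)): its argument vanishes at ρ = 4/3, a logarithmic branch point, modulus 4/3.
The radius of convergence is the smallest modulus among the singular points: 2/3.
The branch terms are analytic at 10/11 and contribute nothing to the residue; only the rational part matters.
At the order-2 pole 10/11 set g(ρ) = (ρ - (10/11))^2*(rational part) = -11*ρ**2/3 - 24*ρ/19 - 3/4.
Order-2 pole: residue = g'(a); g'(10/11) = -452/57, so the residue is -452/57.
List the singular points by increasing real part (a conjugate pair: the negative imaginary part first).

Radius of convergence at 0: 2/3.
At -2/3: an algebraic (square-root) branch point.
At 10/11: a pole of order 2; residue -452/57.
At 4/3: a logarithmic branch point.


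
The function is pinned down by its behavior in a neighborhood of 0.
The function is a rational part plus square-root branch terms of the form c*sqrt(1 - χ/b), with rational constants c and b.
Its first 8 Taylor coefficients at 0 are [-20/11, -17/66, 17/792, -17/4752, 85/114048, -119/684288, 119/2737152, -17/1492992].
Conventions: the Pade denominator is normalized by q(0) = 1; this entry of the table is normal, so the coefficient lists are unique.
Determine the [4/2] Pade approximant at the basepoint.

Taylor coefficients needed (read off): a_0 = -20/11, a_1 = -17/66, a_2 = 17/792, a_3 = -17/4752, a_4 = 85/114048, a_5 = -119/684288, a_6 = 119/2737152.
Write the denominator as Q(χ) = 1 + q1*χ + q2*χ^2. Requiring Q*f - P = O(χ^7) with deg P <= 4 kills the coefficients of χ^5..χ^6 in Q*f:
  χ^5: a_5 + q1*a_4 + q2*a_3 = 0, i.e. -119/684288 + (85/114048)*q1 + (-17/4752)*q2 = 0.
  χ^6: a_6 + q1*a_5 + q2*a_4 = 0, i.e. 119/2737152 + (-119/684288)*q1 + (85/114048)*q2 = 0.
Solving this linear system: q1 = 7/18, q2 = 7/216.
The numerator is Q*f truncated at degree 4: P0 = a_0 = -20/11; P1 = a_1 + q1*a_0 = -191/198; P2 = a_2 + q1*a_1 + q2*a_0 = -109/792; P3 = a_3 + q1*a_2 + q2*a_1 = -17/4752; P4 = a_4 + q1*a_3 + q2*a_2 = 17/342144.

The Pade approximant has numerator coefficients [-20/11, -191/198, -109/792, -17/4752, 17/342144]; denominator coefficients [1, 7/18, 7/216].


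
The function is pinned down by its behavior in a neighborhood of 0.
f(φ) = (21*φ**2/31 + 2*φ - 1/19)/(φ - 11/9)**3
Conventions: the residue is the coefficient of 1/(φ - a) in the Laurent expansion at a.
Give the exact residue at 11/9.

At the order-3 pole 11/9 set g(φ) = (φ - (11/9))^3*f(φ) = 21*φ**2/31 + 2*φ - 1/19.
Order-3 pole: residue = g''(a)/2; g''(11/9) = 42/31, so the residue is 21/31.

The residue is 21/31.


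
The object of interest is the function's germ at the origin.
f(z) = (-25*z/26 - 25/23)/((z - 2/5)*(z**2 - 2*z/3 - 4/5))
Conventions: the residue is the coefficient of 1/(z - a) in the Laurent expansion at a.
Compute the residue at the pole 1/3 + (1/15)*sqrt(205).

The residue is -4125/5083 - (32625/833612)*sqrt(205).

The factor z**2 - 2*z/3 - 4/5 splits as (z - a)(z - a') with a = 1/3 + (1/15)*sqrt(205), a' = 1/3 - (1/15)*sqrt(205). At the order-1 pole a set g(z) = (z - a)*f(z) = [(-25*z/26 - 25/23)/(z - 2/5)] / (z - a').
Simple pole: residue = g(a) at a = 1/3 + (1/15)*sqrt(205), which is -4125/5083 - (32625/833612)*sqrt(205).


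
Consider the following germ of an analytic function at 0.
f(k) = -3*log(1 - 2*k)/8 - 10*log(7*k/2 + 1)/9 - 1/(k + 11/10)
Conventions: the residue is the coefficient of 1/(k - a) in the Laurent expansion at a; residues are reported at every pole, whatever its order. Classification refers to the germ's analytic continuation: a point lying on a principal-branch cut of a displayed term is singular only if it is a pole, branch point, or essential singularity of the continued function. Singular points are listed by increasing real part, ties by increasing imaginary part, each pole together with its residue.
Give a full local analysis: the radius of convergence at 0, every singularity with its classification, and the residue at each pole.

Radius of convergence at 0: 2/7.
At -11/10: a pole of order 1; residue -1.
At -2/7: a logarithmic branch point.
At 1/2: a logarithmic branch point.

Denominator factor (k + 11/10): pole of order 1 at -11/10, modulus 11/10.
Branch term (-10/9)*log(1 - k/(-2/7)): its argument vanishes at k = -2/7, a logarithmic branch point, modulus 2/7.
Branch term (-3/8)*log(1 - k/(1/2)): its argument vanishes at k = 1/2, a logarithmic branch point, modulus 1/2.
The radius of convergence is the smallest modulus among the singular points: 2/7.
The branch terms are analytic at -11/10 and contribute nothing to the residue; only the rational part matters.
At the order-1 pole -11/10 set g(k) = (k - (-11/10))*(rational part) = -1.
Simple pole: residue = g(a) at a = -11/10, which is -1.
List the singular points by increasing real part (a conjugate pair: the negative imaginary part first).


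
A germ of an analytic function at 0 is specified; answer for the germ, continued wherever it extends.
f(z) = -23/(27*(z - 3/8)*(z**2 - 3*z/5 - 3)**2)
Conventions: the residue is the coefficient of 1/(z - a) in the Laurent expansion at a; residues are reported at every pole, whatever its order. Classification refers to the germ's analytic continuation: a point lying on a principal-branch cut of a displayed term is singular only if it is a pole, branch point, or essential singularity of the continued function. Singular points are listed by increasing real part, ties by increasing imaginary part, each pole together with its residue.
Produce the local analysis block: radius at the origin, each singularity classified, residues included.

Denominator factor (z**2 - 3*z/5 - 3)^2: discriminant 309/25, real irrational roots 3/10 + (1/10)*sqrt(309) and 3/10 - (1/10)*sqrt(309); poles of order 2, moduli 3/10 + (1/10)*sqrt(309) and -3/10 + (1/10)*sqrt(309).
Denominator factor (z - 3/8): pole of order 1 at 3/8, modulus 3/8.
The radius of convergence is the smallest modulus among the singular points: 3/8.
The factor z**2 - 3*z/5 - 3 splits as (z - a)(z - a') with a = 3/10 - (1/10)*sqrt(309), a' = 3/10 + (1/10)*sqrt(309). At the order-2 pole a set g(z) = (z - a)^2*f(z) = [-23/(27*(z - 3/8))] / (z - a')^2.
Order-2 pole: residue = g'(a); g'(3/10 - (1/10)*sqrt(309)) = 1177600/26302563 - (561200/3444986307)*sqrt(309), so the residue is 1177600/26302563 - (561200/3444986307)*sqrt(309).
At the order-1 pole 3/8 set g(z) = (z - (3/8))*f(z) = -23/(27*(z**2 - 3*z/5 - 3)**2).
Simple pole: residue = g(a) at a = 3/8, which is -2355200/26302563.
The factor z**2 - 3*z/5 - 3 splits as (z - a)(z - a') with a = 3/10 + (1/10)*sqrt(309), a' = 3/10 - (1/10)*sqrt(309). At the order-2 pole a set g(z) = (z - a)^2*f(z) = [-23/(27*(z - 3/8))] / (z - a')^2.
Order-2 pole: residue = g'(a); g'(3/10 + (1/10)*sqrt(309)) = 1177600/26302563 + (561200/3444986307)*sqrt(309), so the residue is 1177600/26302563 + (561200/3444986307)*sqrt(309).
List the singular points by increasing real part (a conjugate pair: the negative imaginary part first).

Radius of convergence at 0: 3/8.
At 3/10 - (1/10)*sqrt(309): a pole of order 2; residue 1177600/26302563 - (561200/3444986307)*sqrt(309).
At 3/8: a pole of order 1; residue -2355200/26302563.
At 3/10 + (1/10)*sqrt(309): a pole of order 2; residue 1177600/26302563 + (561200/3444986307)*sqrt(309).


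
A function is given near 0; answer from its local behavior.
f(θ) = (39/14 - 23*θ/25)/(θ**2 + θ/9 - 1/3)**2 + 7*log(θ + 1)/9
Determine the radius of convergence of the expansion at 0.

The radius of convergence is -1/18 + (1/18)*sqrt(109).

Denominator factor (θ**2 + θ/9 - 1/3)^2: discriminant 109/81, real irrational roots -1/18 + (1/18)*sqrt(109) and -1/18 - (1/18)*sqrt(109); poles of order 2, moduli -1/18 + (1/18)*sqrt(109) and 1/18 + (1/18)*sqrt(109).
Branch term (7/9)*log(1 - θ/(-1)): its argument vanishes at θ = -1, a logarithmic branch point, modulus 1.
The radius of convergence is the smallest modulus among the singular points: -1/18 + (1/18)*sqrt(109).


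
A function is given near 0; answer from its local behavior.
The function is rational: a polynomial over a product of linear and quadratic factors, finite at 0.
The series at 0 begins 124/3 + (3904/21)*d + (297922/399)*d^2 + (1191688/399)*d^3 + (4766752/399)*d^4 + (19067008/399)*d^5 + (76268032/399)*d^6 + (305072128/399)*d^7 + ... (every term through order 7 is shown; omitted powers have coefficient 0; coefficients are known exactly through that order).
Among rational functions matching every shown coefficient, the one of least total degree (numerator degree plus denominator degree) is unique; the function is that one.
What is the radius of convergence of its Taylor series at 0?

The radius of convergence is 1/4.

No rational of total degree below 3 reproduces all 8 coefficients; solving the [2/1] Pade equations on them gives f(d) = (-29*d**2/38 - 36*d/7 - 31/3)/(d - 1/4), whose expansion matches every shown term.
Denominator factor (d - 1/4): pole of order 1 at 1/4, modulus 1/4.
The radius of convergence is the smallest modulus among the singular points: 1/4.


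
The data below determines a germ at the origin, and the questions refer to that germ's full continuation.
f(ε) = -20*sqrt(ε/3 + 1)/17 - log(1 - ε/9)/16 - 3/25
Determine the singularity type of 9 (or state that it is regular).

The point is a logarithmic branch point.

The term (-1/16)*log(1 - ε/(9)) has argument 1 - 9/(9) = 0 at 9: a logarithmic (infinitely-sheeted) branch point; the remaining terms are analytic or single-valued there.


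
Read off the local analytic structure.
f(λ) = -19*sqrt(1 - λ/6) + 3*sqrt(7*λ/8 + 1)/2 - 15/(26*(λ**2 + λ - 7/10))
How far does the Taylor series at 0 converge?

The radius of convergence is -1/2 + (1/10)*sqrt(95).

Denominator factor (λ**2 + λ - 7/10): discriminant 19/5, real irrational roots -1/2 + (1/10)*sqrt(95) and -1/2 - (1/10)*sqrt(95); poles of order 1, moduli -1/2 + (1/10)*sqrt(95) and 1/2 + (1/10)*sqrt(95).
Branch term (-19)*sqrt(1 - λ/(6)): its argument vanishes at λ = 6, a square-root branch point, modulus 6.
Branch term (3/2)*sqrt(1 - λ/(-8/7)): its argument vanishes at λ = -8/7, a square-root branch point, modulus 8/7.
The radius of convergence is the smallest modulus among the singular points: -1/2 + (1/10)*sqrt(95).


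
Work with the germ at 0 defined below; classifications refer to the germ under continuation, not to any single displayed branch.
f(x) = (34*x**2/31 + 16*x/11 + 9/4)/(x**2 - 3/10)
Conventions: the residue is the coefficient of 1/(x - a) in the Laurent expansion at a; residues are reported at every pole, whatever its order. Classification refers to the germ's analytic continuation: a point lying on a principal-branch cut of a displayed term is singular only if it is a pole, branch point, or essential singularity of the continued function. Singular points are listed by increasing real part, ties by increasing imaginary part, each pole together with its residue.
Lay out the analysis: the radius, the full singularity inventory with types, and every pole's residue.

Radius of convergence at 0: (1/10)*sqrt(30).
At -(1/10)*sqrt(30): a pole of order 1; residue 8/11 - (533/1240)*sqrt(30).
At (1/10)*sqrt(30): a pole of order 1; residue 8/11 + (533/1240)*sqrt(30).

Denominator factor (x**2 - 3/10): discriminant 6/5, real irrational roots (1/10)*sqrt(30) and -(1/10)*sqrt(30); poles of order 1, moduli (1/10)*sqrt(30) and (1/10)*sqrt(30).
The radius of convergence is the smallest modulus among the singular points: (1/10)*sqrt(30).
The factor x**2 - 3/10 splits as (x - a)(x - a') with a = -(1/10)*sqrt(30), a' = (1/10)*sqrt(30). At the order-1 pole a set g(x) = (x - a)*f(x) = [34*x**2/31 + 16*x/11 + 9/4] / (x - a').
Simple pole: residue = g(a) at a = -(1/10)*sqrt(30), which is 8/11 - (533/1240)*sqrt(30).
The factor x**2 - 3/10 splits as (x - a)(x - a') with a = (1/10)*sqrt(30), a' = -(1/10)*sqrt(30). At the order-1 pole a set g(x) = (x - a)*f(x) = [34*x**2/31 + 16*x/11 + 9/4] / (x - a').
Simple pole: residue = g(a) at a = (1/10)*sqrt(30), which is 8/11 + (533/1240)*sqrt(30).
List the singular points by increasing real part (a conjugate pair: the negative imaginary part first).


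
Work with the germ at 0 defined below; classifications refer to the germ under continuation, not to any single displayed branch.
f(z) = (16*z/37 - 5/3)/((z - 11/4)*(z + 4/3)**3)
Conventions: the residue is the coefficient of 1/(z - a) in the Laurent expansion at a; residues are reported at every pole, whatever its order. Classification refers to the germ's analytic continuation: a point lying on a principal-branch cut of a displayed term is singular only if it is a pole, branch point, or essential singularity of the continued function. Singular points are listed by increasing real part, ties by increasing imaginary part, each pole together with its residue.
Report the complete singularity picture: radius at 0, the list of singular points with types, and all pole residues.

Radius of convergence at 0: 4/3.
At -4/3: a pole of order 3; residue 30528/4353013.
At 11/4: a pole of order 1; residue -30528/4353013.

Denominator factor (z - 11/4): pole of order 1 at 11/4, modulus 11/4.
Denominator factor (z + 4/3)^3: pole of order 3 at -4/3, modulus 4/3.
The radius of convergence is the smallest modulus among the singular points: 4/3.
At the order-3 pole -4/3 set g(z) = (z - (-4/3))^3*f(z) = (16*z/37 - 5/3)/(z - 11/4).
Order-3 pole: residue = g''(a)/2; g''(-4/3) = 61056/4353013, so the residue is 30528/4353013.
At the order-1 pole 11/4 set g(z) = (z - (11/4))*f(z) = (16*z/37 - 5/3)/(z + 4/3)**3.
Simple pole: residue = g(a) at a = 11/4, which is -30528/4353013.
List the singular points by increasing real part (a conjugate pair: the negative imaginary part first).


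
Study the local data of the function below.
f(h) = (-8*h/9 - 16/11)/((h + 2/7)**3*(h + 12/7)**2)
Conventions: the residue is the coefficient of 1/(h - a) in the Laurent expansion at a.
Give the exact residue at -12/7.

At the order-2 pole -12/7 set g(h) = (h - (-12/7))^2*f(h) = (-8*h/9 - 16/11)/(h + 2/7)**3.
Order-2 pole: residue = g'(a); g'(-12/7) = 15778/61875, so the residue is 15778/61875.

The residue is 15778/61875.


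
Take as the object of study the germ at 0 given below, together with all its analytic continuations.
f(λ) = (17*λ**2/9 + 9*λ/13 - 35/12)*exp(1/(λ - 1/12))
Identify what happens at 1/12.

The exponent 1/(λ - (1/12)) has a pole at 1/12, so exp(1/(λ - (1/12))) takes every nonzero value near it: an essential singularity (not a pole of any order).

The point is an essential singularity.


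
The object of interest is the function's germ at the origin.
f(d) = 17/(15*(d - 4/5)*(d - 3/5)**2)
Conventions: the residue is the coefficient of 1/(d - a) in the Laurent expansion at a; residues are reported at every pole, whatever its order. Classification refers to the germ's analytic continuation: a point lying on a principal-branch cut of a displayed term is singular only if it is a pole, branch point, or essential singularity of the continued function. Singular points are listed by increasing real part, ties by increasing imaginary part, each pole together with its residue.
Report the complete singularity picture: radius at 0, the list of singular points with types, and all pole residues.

Radius of convergence at 0: 3/5.
At 3/5: a pole of order 2; residue -85/3.
At 4/5: a pole of order 1; residue 85/3.

Denominator factor (d - 4/5): pole of order 1 at 4/5, modulus 4/5.
Denominator factor (d - 3/5)^2: pole of order 2 at 3/5, modulus 3/5.
The radius of convergence is the smallest modulus among the singular points: 3/5.
At the order-2 pole 3/5 set g(d) = (d - (3/5))^2*f(d) = 17/(15*(d - 4/5)).
Order-2 pole: residue = g'(a); g'(3/5) = -85/3, so the residue is -85/3.
At the order-1 pole 4/5 set g(d) = (d - (4/5))*f(d) = 17/(15*(d - 3/5)**2).
Simple pole: residue = g(a) at a = 4/5, which is 85/3.
List the singular points by increasing real part (a conjugate pair: the negative imaginary part first).


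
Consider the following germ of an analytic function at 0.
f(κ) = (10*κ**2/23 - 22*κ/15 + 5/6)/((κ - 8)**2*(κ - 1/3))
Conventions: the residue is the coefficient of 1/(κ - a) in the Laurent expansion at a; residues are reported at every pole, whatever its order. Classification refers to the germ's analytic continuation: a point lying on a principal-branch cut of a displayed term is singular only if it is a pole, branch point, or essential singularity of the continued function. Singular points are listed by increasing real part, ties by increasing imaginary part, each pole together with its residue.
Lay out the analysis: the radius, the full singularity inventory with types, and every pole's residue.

Denominator factor (κ - 8)^2: pole of order 2 at 8, modulus 8.
Denominator factor (κ - 1/3): pole of order 1 at 1/3, modulus 1/3.
The radius of convergence is the smallest modulus among the singular points: 1/3.
At the order-1 pole 1/3 set g(κ) = (κ - (1/3))*f(κ) = (10*κ**2/23 - 22*κ/15 + 5/6)/(κ - 8)**2.
Simple pole: residue = g(a) at a = 1/3, which is 813/121670.
At the order-2 pole 8 set g(κ) = (κ - (8))^2*f(κ) = (10*κ**2/23 - 22*κ/15 + 5/6)/(κ - 1/3).
Order-2 pole: residue = g'(a); g'(8) = 52087/121670, so the residue is 52087/121670.
List the singular points by increasing real part (a conjugate pair: the negative imaginary part first).

Radius of convergence at 0: 1/3.
At 1/3: a pole of order 1; residue 813/121670.
At 8: a pole of order 2; residue 52087/121670.
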